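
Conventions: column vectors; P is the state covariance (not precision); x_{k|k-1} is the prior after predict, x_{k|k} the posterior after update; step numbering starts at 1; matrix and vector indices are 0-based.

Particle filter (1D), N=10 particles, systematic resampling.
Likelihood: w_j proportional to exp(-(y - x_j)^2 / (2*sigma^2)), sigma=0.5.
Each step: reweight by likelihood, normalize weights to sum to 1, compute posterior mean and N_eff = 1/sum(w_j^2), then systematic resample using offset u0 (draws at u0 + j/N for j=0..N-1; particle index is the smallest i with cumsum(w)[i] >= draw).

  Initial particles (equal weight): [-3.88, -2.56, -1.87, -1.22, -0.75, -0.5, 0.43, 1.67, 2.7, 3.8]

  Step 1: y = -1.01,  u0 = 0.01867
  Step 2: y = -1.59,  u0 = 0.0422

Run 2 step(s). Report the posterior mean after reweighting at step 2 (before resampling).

step 1: w=[0.0000, 0.0031, 0.0864, 0.3474, 0.3315, 0.2256, 0.0060, 0.0000, 0.0000, 0.0000]  mean=-0.9523  Neff=3.4606  idx=[2, 3, 3, 3, 3, 4, 4, 4, 5, 5]
step 2: w=[0.1776, 0.1580, 0.1580, 0.1580, 0.1580, 0.0507, 0.0507, 0.0507, 0.0193, 0.0193]  mean=-1.2362  Neff=7.1536  idx=[0, 0, 1, 2, 2, 3, 3, 4, 5, 7]

post_mean = -1.2362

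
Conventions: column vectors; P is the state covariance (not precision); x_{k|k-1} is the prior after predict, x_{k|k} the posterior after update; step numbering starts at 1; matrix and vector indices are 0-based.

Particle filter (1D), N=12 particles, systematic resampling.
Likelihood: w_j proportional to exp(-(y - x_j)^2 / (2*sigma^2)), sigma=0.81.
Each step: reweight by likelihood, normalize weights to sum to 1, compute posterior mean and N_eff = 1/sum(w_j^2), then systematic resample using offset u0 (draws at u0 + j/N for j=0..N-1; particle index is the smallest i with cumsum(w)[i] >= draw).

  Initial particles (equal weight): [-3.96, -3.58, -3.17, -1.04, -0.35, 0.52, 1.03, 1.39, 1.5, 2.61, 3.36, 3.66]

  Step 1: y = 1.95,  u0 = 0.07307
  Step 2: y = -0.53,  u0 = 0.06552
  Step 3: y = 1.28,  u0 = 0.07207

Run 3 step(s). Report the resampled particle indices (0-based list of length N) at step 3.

resampled_idx = [0, 1, 2, 3, 4, 5, 6, 7, 8, 9, 10, 11]

step 1: w=[0.0000, 0.0000, 0.0000, 0.0003, 0.0052, 0.0611, 0.1524, 0.2287, 0.2489, 0.2084, 0.0638, 0.0313]  mean=1.7506  Neff=5.2719  idx=[6, 6, 7, 7, 7, 8, 8, 8, 9, 9, 10, 11]
step 2: w=[0.2506, 0.2506, 0.0964, 0.0964, 0.0964, 0.0693, 0.0693, 0.0693, 0.0009, 0.0009, 0.0000, 0.0000]  mean=1.2346  Neff=5.9574  idx=[0, 0, 0, 1, 1, 1, 2, 3, 4, 5, 6, 7]
step 3: w=[0.0823, 0.0823, 0.0823, 0.0823, 0.0823, 0.0823, 0.0855, 0.0855, 0.0855, 0.0832, 0.0832, 0.0832]  mean=1.2397  Neff=11.9970  idx=[0, 1, 2, 3, 4, 5, 6, 7, 8, 9, 10, 11]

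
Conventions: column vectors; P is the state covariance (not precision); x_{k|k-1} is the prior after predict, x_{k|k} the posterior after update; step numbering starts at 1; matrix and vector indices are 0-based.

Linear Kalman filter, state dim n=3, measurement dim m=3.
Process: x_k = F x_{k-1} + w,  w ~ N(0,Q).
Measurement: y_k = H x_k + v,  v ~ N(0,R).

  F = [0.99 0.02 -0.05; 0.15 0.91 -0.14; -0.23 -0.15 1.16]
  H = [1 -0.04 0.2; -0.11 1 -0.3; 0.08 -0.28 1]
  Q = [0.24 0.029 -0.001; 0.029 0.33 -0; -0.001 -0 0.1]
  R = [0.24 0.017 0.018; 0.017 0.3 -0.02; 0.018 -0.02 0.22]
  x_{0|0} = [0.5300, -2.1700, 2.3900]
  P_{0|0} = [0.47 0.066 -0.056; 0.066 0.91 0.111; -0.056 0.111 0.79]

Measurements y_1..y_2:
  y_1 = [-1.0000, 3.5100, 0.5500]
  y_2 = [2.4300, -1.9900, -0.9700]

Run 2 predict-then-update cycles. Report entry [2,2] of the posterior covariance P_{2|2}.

P_post[2,2] = 0.1544

step 1: x^-=[0.3618, -2.2298, 2.9760]  P^-=[0.7109 0.1834 -0.2282; 0.1834 1.1017 -0.1761; -0.2282 -0.1761 1.2042]  S=[0.8977 0.0428 0.0611; 0.0428 1.5689 -0.8359; 0.0611 -0.8359 1.5690]  K=[0.7446 -0.0010 -0.1715; 0.0709 0.7821 0.1144; -0.0430 0.1328 0.8597]  nu=[-2.0462, 6.6724, -3.0793]  x^+=[-0.6407, 2.4910, 1.3025]  P^+=[0.1830 0.0264 -0.0315; 0.0264 0.2610 0.0818; -0.0315 0.0818 0.2111]
step 2: x^-=[-0.6496, 1.9884, 1.2846]  P^-=[0.4240 0.0870 -0.0938; 0.0870 0.5421 -0.0008; -0.0938 -0.0008 0.3898]  S=[0.6360 0.0427 0.0161; 0.0427 0.8575 -0.2711; 0.0161 -0.2711 0.6366]  K=[0.6353 0.0015 -0.1478; 0.0591 0.6305 0.0383; -0.0462 0.0779 0.6353]  nu=[2.9022, -3.6645, -1.6459]  x^+=[1.4319, -0.2133, -0.1803]  P^+=[0.1562 0.0233 -0.0271; 0.0233 0.2079 0.0532; -0.0271 0.0532 0.1544]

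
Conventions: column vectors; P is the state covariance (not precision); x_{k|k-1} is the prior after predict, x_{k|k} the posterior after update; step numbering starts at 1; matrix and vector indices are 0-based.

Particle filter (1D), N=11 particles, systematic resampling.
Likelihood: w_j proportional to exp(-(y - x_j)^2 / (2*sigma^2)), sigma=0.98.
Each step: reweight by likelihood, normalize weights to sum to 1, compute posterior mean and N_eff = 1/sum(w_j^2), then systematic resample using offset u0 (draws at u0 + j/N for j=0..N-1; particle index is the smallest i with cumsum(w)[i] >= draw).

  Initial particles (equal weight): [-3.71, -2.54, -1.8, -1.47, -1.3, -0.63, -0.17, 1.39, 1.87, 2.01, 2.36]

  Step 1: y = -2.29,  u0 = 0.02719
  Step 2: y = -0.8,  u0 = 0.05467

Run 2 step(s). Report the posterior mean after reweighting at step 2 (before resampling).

post_mean = -1.5216

step 1: w=[0.0911, 0.2520, 0.2298, 0.1834, 0.1563, 0.0620, 0.0251, 0.0002, 0.0000, 0.0000, 0.0000]  mean=-1.9075  Neff=5.3432  idx=[0, 1, 1, 1, 2, 2, 2, 3, 3, 4, 5]
step 2: w=[0.0021, 0.0353, 0.0353, 0.0353, 0.1014, 0.1014, 0.1014, 0.1351, 0.1351, 0.1498, 0.1681]  mean=-1.5216  Neff=8.2147  idx=[2, 4, 5, 6, 7, 7, 8, 9, 9, 10, 10]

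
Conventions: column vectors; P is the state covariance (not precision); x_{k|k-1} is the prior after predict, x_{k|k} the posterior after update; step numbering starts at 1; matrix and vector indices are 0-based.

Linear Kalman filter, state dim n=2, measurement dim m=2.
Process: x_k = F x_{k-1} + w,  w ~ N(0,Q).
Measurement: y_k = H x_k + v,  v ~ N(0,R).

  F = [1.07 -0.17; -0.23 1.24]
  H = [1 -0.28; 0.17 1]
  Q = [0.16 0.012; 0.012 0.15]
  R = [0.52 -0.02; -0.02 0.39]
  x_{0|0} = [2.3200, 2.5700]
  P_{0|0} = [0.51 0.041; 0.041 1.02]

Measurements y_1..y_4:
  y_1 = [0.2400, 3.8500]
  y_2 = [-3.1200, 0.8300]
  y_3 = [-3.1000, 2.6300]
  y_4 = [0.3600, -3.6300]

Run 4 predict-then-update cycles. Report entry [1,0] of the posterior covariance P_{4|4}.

step 1: x^-=[2.0455, 2.6532]  P^-=[0.7585 -0.2725; -0.2725 1.7219]  S=[1.5661 -0.6328; -0.6328 2.0412]  K=[0.5769 0.1085; -0.1717 0.7677]  nu=[-1.0626, 0.8491]  x^+=[1.5246, 3.4875]  P^+=[0.2925 -0.0190; -0.0190 0.3060]
step 2: x^-=[1.0385, 3.9738]  P^-=[0.5106 -0.1504; -0.1504 0.6469]  S=[1.1655 -0.2575; -0.2575 1.0005]  K=[0.4879 0.0621; -0.1561 0.5808]  nu=[-3.0458, -3.3203]  x^+=[-0.6537, 2.5207]  P^+=[0.2449 -0.0272; -0.0272 0.2343]
step 3: x^-=[-1.1280, 3.2760]  P^-=[0.4570 -0.1348; -0.1348 0.5387]  S=[1.0947 -0.2215; -0.2215 0.8960]  K=[0.4622 0.0505; -0.1520 0.5380]  nu=[-1.0547, -0.4543]  x^+=[-1.6384, 3.1920]  P^+=[0.2312 -0.0288; -0.0288 0.2178]
step 4: x^-=[-2.2957, 4.3349]  P^-=[0.4415 -0.1302; -0.1302 0.5135]  S=[1.0747 -0.2127; -0.2127 0.8720]  K=[0.4542 0.0476; -0.1507 0.5267]  nu=[3.8695, -7.5746]  x^+=[-0.8985, -0.2381]  P^+=[0.2271 -0.0291; -0.0291 0.2134]

P_post[1,0] = -0.0291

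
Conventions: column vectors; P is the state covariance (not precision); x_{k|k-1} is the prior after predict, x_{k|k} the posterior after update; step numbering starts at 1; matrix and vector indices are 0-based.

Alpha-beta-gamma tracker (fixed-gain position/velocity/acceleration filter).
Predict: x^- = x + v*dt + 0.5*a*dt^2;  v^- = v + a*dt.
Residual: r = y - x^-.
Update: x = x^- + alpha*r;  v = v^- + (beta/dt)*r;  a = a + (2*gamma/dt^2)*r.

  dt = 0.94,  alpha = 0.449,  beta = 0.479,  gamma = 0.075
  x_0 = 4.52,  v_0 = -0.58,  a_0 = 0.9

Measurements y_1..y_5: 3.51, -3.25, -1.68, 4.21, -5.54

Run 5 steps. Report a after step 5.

step 1: x_pred=4.3724  r=-0.8624  x^+=3.9852  v^+=-0.1735  a^+=0.7536
step 2: x_pred=4.1551  r=-7.4051  x^+=0.8302  v^+=-3.2385  a^+=-0.5035
step 3: x_pred=-2.4365  r=0.7565  x^+=-2.0968  v^+=-3.3263  a^+=-0.3751
step 4: x_pred=-5.3893  r=9.5993  x^+=-1.0792  v^+=1.2126  a^+=1.2545
step 5: x_pred=0.6149  r=-6.1549  x^+=-2.1486  v^+=-0.7445  a^+=0.2096

a_post = 0.2096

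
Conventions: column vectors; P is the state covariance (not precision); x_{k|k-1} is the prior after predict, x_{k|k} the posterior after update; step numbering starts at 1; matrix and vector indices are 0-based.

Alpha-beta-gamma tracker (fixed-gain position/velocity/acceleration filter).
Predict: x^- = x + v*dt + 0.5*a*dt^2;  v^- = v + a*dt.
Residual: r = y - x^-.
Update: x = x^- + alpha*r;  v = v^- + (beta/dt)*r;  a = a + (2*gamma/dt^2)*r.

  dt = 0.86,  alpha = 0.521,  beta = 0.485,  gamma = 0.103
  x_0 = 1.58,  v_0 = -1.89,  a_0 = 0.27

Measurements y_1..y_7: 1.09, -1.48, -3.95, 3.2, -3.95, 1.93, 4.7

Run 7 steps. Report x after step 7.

step 1: x_pred=0.0544  r=1.0356  x^+=0.5940  v^+=-1.0738  a^+=0.5584
step 2: x_pred=-0.1230  r=-1.3570  x^+=-0.8300  v^+=-1.3588  a^+=0.1805
step 3: x_pred=-1.9319  r=-2.0181  x^+=-2.9833  v^+=-2.3418  a^+=-0.3816
step 4: x_pred=-5.1384  r=8.3384  x^+=-0.7941  v^+=2.0325  a^+=1.9408
step 5: x_pred=1.6716  r=-5.6216  x^+=-1.2573  v^+=0.5313  a^+=0.3751
step 6: x_pred=-0.6617  r=2.5917  x^+=0.6886  v^+=2.3154  a^+=1.0969
step 7: x_pred=3.0855  r=1.6145  x^+=3.9266  v^+=4.1693  a^+=1.5466

x_post = 3.9266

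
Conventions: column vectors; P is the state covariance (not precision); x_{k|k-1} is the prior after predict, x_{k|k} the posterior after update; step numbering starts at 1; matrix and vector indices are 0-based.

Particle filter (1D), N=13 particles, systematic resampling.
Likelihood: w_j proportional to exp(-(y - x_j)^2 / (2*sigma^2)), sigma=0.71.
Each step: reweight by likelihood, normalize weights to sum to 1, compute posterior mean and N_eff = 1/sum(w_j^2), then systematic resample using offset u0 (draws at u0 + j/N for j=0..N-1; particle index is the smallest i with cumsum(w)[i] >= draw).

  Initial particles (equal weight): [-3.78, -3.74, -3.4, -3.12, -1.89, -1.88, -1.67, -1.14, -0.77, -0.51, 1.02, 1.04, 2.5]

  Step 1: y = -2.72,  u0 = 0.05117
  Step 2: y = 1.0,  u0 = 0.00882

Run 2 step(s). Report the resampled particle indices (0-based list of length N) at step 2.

step 1: w=[0.0906, 0.0984, 0.1746, 0.2356, 0.1394, 0.1371, 0.0925, 0.0232, 0.0064, 0.0022, 0.0000, 0.0000, 0.0000]  mean=-2.7474  Neff=6.6108  idx=[0, 1, 2, 2, 2, 3, 3, 3, 4, 5, 5, 6, 7]
step 2: w=[0.0000, 0.0000, 0.0000, 0.0000, 0.0000, 0.0000, 0.0000, 0.0000, 0.0206, 0.0218, 0.0218, 0.0691, 0.8668]  mean=-1.2243  Neff=1.3202  idx=[8, 11, 12, 12, 12, 12, 12, 12, 12, 12, 12, 12, 12]

resampled_idx = [8, 11, 12, 12, 12, 12, 12, 12, 12, 12, 12, 12, 12]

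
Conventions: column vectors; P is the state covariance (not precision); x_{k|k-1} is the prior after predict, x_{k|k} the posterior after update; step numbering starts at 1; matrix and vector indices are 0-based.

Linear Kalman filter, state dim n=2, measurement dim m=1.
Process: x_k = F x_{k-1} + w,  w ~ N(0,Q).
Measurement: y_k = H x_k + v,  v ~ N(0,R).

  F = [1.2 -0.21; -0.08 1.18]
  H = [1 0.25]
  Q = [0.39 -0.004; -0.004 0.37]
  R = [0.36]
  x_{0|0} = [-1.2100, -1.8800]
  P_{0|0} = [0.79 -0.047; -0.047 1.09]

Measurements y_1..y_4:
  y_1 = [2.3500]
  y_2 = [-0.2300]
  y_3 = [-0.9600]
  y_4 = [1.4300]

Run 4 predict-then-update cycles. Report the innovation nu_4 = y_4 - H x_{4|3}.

step 1: x^-=[-1.0572, -2.1216]  P^-=[1.5994 -0.4173; -0.4173 1.9016]  S=[1.8696]  K=[0.7997; 0.0311]  nu=[3.9376]  x^+=[2.0916, -1.9992]  P^+=[0.4038 -0.4638; -0.4638 1.8998]
step 2: x^-=[2.9297, -2.5264]  P^-=[1.2890 -1.1780; -1.1780 3.1055]  S=[1.2541]  K=[0.7930; -0.3203]  nu=[-2.5281]  x^+=[0.9249, -1.7166]  P^+=[0.5004 -0.8595; -0.8595 2.9768]
step 3: x^-=[1.4704, -2.0996]  P^-=[1.6750 -2.0212; -2.0212 4.6804]  S=[1.3169]  K=[0.8882; -0.6463]  nu=[-1.9054]  x^+=[-0.2221, -0.8682]  P^+=[0.6361 -1.2653; -1.2653 4.1304]
step 4: x^-=[-0.0842, -1.0067]  P^-=[2.1258 -2.9014; -2.9014 6.3641]  S=[1.4328]  K=[0.9774; -0.9146]  nu=[1.7658]  x^+=[1.6417, -2.6217]  P^+=[0.7570 -1.6207; -1.6207 5.1656]

innov = [1.7658]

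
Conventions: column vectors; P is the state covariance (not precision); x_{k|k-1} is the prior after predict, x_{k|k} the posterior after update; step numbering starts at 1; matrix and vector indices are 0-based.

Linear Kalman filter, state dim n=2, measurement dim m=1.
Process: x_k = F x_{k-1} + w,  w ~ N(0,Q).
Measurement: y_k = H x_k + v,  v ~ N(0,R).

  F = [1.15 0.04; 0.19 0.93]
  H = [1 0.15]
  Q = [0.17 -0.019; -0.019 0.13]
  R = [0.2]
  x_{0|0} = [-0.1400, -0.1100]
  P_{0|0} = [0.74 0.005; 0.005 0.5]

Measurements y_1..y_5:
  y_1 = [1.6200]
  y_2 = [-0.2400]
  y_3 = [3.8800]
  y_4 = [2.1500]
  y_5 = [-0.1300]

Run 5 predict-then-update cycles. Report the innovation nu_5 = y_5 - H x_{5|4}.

step 1: x^-=[-0.1654, -0.1289]  P^-=[1.1499 0.1667; 0.1667 0.5909]  S=[1.4132]  K=[0.8314; 0.1807]  nu=[1.8047]  x^+=[1.3350, 0.1971]  P^+=[0.1731 -0.0456; -0.0456 0.5448]
step 2: x^-=[1.5432, 0.4370]  P^-=[0.3956 -0.0100; -0.0100 0.5913]  S=[0.6059]  K=[0.6504; 0.1299]  nu=[-1.8487]  x^+=[0.3407, 0.1969]  P^+=[0.1393 -0.0612; -0.0612 0.5811]
step 3: x^-=[0.3997, 0.2479]  P^-=[0.3495 -0.0329; -0.0329 0.6160]  S=[0.5535]  K=[0.6225; 0.1076]  nu=[3.4432]  x^+=[2.5431, 0.6182]  P^+=[0.1350 -0.0699; -0.0699 0.6096]
step 4: x^-=[2.9493, 1.0581]  P^-=[0.3431 -0.0421; -0.0421 0.6374]  S=[0.5448]  K=[0.6181; 0.0981]  nu=[-0.9580]  x^+=[2.3571, 0.9641]  P^+=[0.1349 -0.0752; -0.0752 0.6322]
step 5: x^-=[2.7492, 1.3445]  P^-=[0.3425 -0.0470; -0.0470 0.6551]  S=[0.5431]  K=[0.6176; 0.0944]  nu=[-3.0809]  x^+=[0.8464, 1.0537]  P^+=[0.1353 -0.0787; -0.0787 0.6502]

innov = [-3.0809]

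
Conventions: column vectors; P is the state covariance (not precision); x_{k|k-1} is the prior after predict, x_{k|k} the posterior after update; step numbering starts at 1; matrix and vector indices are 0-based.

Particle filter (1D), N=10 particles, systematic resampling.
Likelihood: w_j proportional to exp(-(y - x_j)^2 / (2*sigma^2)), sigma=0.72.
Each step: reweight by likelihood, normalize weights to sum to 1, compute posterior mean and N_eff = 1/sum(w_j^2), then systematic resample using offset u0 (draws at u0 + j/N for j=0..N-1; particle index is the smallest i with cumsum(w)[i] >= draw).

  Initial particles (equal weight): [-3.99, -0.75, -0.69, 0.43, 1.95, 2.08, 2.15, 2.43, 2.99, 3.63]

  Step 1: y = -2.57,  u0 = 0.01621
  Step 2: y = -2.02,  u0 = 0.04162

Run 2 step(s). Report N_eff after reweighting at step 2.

N_eff = 4.6994

step 1: w=[0.6583, 0.1886, 0.1523, 0.0008, 0.0000, 0.0000, 0.0000, 0.0000, 0.0000, 0.0000]  mean=-2.8730  Neff=2.0318  idx=[0, 0, 0, 0, 0, 0, 0, 1, 1, 2]
step 2: w=[0.0308, 0.0308, 0.0308, 0.0308, 0.0308, 0.0308, 0.0308, 0.2743, 0.2743, 0.2360]  mean=-1.4338  Neff=4.6994  idx=[1, 4, 7, 7, 7, 8, 8, 8, 9, 9]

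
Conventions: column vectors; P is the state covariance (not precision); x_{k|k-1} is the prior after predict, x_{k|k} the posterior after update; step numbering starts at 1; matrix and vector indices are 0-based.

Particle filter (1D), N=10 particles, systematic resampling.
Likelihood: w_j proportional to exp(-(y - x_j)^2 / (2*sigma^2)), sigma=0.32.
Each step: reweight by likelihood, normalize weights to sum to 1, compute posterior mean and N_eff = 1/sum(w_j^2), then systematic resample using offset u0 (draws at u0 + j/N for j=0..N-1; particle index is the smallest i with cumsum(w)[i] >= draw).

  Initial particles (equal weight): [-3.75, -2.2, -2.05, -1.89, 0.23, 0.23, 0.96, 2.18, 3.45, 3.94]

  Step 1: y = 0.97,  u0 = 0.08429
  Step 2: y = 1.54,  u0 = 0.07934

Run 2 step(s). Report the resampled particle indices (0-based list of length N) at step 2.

resampled_idx = [1, 2, 3, 4, 5, 6, 7, 8, 8, 9]

step 1: w=[0.0000, 0.0000, 0.0000, 0.0000, 0.0606, 0.0606, 0.8781, 0.0007, 0.0000, 0.0000]  mean=0.8724  Neff=1.2847  idx=[5, 6, 6, 6, 6, 6, 6, 6, 6, 6]
step 2: w=[0.0001, 0.1111, 0.1111, 0.1111, 0.1111, 0.1111, 0.1111, 0.1111, 0.1111, 0.1111]  mean=0.9599  Neff=9.0024  idx=[1, 2, 3, 4, 5, 6, 7, 8, 8, 9]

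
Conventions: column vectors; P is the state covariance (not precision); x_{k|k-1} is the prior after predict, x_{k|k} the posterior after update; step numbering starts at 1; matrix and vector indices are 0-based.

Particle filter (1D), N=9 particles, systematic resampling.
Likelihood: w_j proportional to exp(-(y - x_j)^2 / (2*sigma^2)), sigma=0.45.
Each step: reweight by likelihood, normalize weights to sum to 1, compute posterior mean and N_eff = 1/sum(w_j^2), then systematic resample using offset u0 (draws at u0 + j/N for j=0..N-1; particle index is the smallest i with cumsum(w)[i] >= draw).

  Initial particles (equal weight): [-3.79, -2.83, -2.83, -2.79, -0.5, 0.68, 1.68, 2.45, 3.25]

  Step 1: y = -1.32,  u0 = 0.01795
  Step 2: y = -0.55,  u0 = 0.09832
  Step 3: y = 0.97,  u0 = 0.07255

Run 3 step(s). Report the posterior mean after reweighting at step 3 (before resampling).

step 1: w=[0.0000, 0.0178, 0.0178, 0.0238, 0.9404, 0.0003, 0.0000, 0.0000, 0.0000]  mean=-0.6370  Neff=1.1292  idx=[2, 4, 4, 4, 4, 4, 4, 4, 4]
step 2: w=[0.0000, 0.1250, 0.1250, 0.1250, 0.1250, 0.1250, 0.1250, 0.1250, 0.1250]  mean=-0.5000  Neff=8.0000  idx=[1, 2, 3, 4, 5, 6, 7, 8, 8]
step 3: w=[0.1111, 0.1111, 0.1111, 0.1111, 0.1111, 0.1111, 0.1111, 0.1111, 0.1111]  mean=-0.5000  Neff=9.0000  idx=[0, 1, 2, 3, 4, 5, 6, 7, 8]

post_mean = -0.5000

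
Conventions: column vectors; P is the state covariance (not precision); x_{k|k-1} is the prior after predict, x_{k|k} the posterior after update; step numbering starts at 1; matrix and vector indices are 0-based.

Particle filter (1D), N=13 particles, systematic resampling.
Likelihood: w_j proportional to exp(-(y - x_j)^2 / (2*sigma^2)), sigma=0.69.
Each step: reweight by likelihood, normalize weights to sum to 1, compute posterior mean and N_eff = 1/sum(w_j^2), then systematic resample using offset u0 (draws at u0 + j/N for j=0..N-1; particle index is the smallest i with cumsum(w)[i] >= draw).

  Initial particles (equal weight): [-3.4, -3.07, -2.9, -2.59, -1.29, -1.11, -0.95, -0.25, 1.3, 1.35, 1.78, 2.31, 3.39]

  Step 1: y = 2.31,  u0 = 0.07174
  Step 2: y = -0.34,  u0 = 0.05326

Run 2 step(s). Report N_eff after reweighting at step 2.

N_eff = 4.0878

step 1: w=[0.0000, 0.0000, 0.0000, 0.0000, 0.0000, 0.0000, 0.0000, 0.0004, 0.1240, 0.1376, 0.2696, 0.3621, 0.1064]  mean=2.0237  Neff=4.0097  idx=[8, 9, 9, 10, 10, 10, 11, 11, 11, 11, 11, 12, 12]
step 2: w=[0.3142, 0.2638, 0.2638, 0.0472, 0.0472, 0.0472, 0.0033, 0.0033, 0.0033, 0.0033, 0.0033, 0.0000, 0.0000]  mean=1.4111  Neff=4.0878  idx=[0, 0, 0, 0, 1, 1, 1, 2, 2, 2, 2, 4, 5]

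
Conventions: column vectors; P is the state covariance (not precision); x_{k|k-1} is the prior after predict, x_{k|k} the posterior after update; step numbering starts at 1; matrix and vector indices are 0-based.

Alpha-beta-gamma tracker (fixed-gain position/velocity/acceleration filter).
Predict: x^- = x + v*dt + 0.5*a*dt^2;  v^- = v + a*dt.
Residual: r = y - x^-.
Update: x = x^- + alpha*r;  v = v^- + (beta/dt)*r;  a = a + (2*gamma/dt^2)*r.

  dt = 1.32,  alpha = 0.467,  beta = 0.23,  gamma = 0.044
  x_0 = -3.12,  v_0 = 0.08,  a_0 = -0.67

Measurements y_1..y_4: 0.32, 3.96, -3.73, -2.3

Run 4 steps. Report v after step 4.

v_post = -1.1493

step 1: x_pred=-3.5981  r=3.9181  x^+=-1.7683  v^+=-0.1217  a^+=-0.4721
step 2: x_pred=-2.3403  r=6.3003  x^+=0.6019  v^+=0.3529  a^+=-0.1539
step 3: x_pred=0.9337  r=-4.6637  x^+=-1.2443  v^+=-0.6629  a^+=-0.3895
step 4: x_pred=-2.4586  r=0.1586  x^+=-2.3845  v^+=-1.1493  a^+=-0.3814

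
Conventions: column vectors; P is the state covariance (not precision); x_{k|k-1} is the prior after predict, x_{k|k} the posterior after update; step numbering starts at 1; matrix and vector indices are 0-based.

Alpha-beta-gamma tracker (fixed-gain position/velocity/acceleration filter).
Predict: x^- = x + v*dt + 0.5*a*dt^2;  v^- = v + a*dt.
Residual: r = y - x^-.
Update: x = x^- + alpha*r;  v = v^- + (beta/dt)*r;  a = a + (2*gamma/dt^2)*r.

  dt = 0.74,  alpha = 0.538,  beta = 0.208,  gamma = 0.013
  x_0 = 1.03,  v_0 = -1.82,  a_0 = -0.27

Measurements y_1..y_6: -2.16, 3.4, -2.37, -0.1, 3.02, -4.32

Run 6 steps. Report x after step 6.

step 1: x_pred=-0.3907  r=-1.7693  x^+=-1.3426  v^+=-2.5171  a^+=-0.3540
step 2: x_pred=-3.3022  r=6.7022  x^+=0.3036  v^+=-0.8952  a^+=-0.0358
step 3: x_pred=-0.3687  r=-2.0013  x^+=-1.4454  v^+=-1.4842  a^+=-0.1308
step 4: x_pred=-2.5795  r=2.4795  x^+=-1.2455  v^+=-0.8841  a^+=-0.0131
step 5: x_pred=-1.9033  r=4.9233  x^+=0.7454  v^+=0.4901  a^+=0.2207
step 6: x_pred=1.1685  r=-5.4885  x^+=-1.7843  v^+=-0.8893  a^+=-0.0399

x_post = -1.7843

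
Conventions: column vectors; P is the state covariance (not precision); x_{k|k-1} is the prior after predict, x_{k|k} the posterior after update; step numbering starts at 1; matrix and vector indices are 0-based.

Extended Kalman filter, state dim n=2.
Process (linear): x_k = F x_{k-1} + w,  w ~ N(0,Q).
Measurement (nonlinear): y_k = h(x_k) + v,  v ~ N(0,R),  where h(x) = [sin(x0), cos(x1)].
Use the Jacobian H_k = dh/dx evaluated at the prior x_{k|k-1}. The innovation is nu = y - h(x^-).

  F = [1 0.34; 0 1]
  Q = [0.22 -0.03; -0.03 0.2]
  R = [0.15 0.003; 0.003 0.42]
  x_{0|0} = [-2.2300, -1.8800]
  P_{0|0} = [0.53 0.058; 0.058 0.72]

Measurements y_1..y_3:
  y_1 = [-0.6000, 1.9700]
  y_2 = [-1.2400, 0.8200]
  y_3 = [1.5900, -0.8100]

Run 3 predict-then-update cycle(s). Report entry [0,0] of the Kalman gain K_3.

K[0,0] = -0.8305

step 1: x^-=[-2.8692, -1.8800]  P^-=[0.8727 0.2728; 0.2728 0.9200]  H_jac=[-0.9631 0.0000; 0.0000 0.9526]  S=[0.9595 -0.2473; -0.2473 1.2548]  K=[-0.8666 0.0363; -0.0989 0.6789]  nu=[-0.3310, 2.2743]  x^+=[-2.4998, -0.3032]  P^+=[0.1349 0.0133; 0.0133 0.2990]
step 2: x^-=[-2.6029, -0.3032]  P^-=[0.3985 0.0850; 0.0850 0.4990]  H_jac=[-0.8584 0.0000; 0.0000 0.2986]  S=[0.4436 -0.0188; -0.0188 0.4645]  K=[-0.7701 0.0235; -0.1511 0.3147]  nu=[-0.7270, -0.1344]  x^+=[-2.0462, -0.2357]  P^+=[0.1345 0.0253; 0.0253 0.4411]
step 3: x^-=[-2.1264, -0.2357]  P^-=[0.4227 0.1453; 0.1453 0.6411]  H_jac=[-0.5274 0.0000; 0.0000 0.2335]  S=[0.2676 -0.0149; -0.0149 0.4550]  K=[-0.8305 0.0474; -0.2685 0.3202]  nu=[2.4396, -1.7824]  x^+=[-4.2369, -1.4616]  P^+=[0.2359 0.0746; 0.0746 0.5726]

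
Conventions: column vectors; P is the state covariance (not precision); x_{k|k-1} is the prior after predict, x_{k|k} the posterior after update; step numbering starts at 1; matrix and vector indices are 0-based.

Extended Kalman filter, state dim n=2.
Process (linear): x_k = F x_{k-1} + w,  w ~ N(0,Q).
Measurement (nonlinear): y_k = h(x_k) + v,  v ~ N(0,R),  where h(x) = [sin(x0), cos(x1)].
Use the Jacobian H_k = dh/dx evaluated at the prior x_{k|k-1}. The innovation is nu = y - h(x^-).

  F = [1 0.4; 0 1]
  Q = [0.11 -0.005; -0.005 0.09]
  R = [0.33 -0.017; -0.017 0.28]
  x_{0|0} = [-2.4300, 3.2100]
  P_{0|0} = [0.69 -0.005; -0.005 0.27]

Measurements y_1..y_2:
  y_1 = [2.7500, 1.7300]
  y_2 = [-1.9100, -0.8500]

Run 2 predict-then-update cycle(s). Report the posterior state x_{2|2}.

step 1: x^-=[-1.1460, 3.2100]  P^-=[0.8392 0.0980; 0.0980 0.3600]  H_jac=[0.4121 0.0000; 0.0000 0.0684]  S=[0.4725 -0.0142; -0.0142 0.2817]  K=[0.7338 0.0609; 0.0882 0.0918]  nu=[3.6611, 2.7277]  x^+=[1.7064, 3.7835]  P^+=[0.5850 0.0669; 0.0669 0.3542]
step 2: x^-=[3.2198, 3.7835]  P^-=[0.8052 0.2035; 0.2035 0.4442]  H_jac=[-0.9969 0.0000; 0.0000 0.5987]  S=[1.1303 -0.1385; -0.1385 0.4392]  K=[-0.7034 0.0557; -0.1096 0.5709]  nu=[-1.8319, -0.0490]  x^+=[4.5056, 3.9562]  P^+=[0.2338 0.0460; 0.0460 0.2701]

x_post = [4.5056, 3.9562]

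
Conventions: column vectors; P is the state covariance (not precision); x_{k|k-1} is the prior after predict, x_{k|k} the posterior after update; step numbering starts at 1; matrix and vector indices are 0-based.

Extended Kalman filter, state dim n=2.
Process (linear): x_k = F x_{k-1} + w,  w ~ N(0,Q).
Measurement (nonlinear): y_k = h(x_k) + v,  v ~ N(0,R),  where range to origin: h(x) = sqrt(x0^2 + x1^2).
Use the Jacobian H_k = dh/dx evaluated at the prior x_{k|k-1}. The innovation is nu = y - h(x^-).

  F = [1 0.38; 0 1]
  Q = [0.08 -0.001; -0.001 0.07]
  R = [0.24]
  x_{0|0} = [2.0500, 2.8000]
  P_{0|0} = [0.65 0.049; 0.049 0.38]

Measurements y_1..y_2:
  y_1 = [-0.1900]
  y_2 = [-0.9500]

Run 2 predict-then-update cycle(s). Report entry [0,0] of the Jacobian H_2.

H_jac[0,0] = 0.4561

step 1: x^-=[3.1140, 2.8000]  P^-=[0.8221 0.1924; 0.1924 0.4500]  H_jac=[0.7436 0.6686]  S=[1.0871]  K=[0.6807; 0.4084]  nu=[-4.3777]  x^+=[0.1341, 1.0122]  P^+=[0.3184 -0.1098; -0.1098 0.2687]
step 2: x^-=[0.5187, 1.0122]  P^-=[0.3538 -0.0087; -0.0087 0.3387]  H_jac=[0.4561 0.8899]  S=[0.5748]  K=[0.2673; 0.5175]  nu=[-2.0874]  x^+=[-0.0391, -0.0681]  P^+=[0.3127 -0.0882; -0.0882 0.1848]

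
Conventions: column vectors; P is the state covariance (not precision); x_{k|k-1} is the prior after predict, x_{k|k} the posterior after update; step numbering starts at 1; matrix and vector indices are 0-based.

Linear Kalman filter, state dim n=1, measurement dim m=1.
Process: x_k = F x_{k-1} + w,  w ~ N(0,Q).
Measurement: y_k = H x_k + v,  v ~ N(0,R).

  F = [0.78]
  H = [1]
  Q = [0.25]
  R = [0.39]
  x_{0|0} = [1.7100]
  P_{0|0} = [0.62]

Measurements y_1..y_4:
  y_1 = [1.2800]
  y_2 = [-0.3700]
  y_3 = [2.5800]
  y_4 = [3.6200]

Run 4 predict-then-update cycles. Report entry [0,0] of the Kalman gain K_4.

step 1: x^-=[1.3338]  P^-=[0.6272]  S=[1.0172]  K=[0.6166]  nu=[-0.0538]  x^+=[1.3006]  P^+=[0.2405]
step 2: x^-=[1.0145]  P^-=[0.3963]  S=[0.7863]  K=[0.5040]  nu=[-1.3845]  x^+=[0.3167]  P^+=[0.1966]
step 3: x^-=[0.2470]  P^-=[0.3696]  S=[0.7596]  K=[0.4866]  nu=[2.3330]  x^+=[1.3822]  P^+=[0.1898]
step 4: x^-=[1.0781]  P^-=[0.3655]  S=[0.7555]  K=[0.4838]  nu=[2.5419]  x^+=[2.3077]  P^+=[0.1887]

K[0,0] = 0.4838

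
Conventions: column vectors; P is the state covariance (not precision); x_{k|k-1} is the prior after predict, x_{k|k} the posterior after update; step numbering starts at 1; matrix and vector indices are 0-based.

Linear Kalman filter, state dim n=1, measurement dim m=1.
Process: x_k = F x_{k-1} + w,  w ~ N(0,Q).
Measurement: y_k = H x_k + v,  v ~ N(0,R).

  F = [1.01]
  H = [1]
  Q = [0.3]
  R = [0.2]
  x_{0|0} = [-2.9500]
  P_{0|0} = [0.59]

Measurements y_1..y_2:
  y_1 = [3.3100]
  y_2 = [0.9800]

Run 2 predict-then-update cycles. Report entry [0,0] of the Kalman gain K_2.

step 1: x^-=[-2.9795]  P^-=[0.9019]  S=[1.1019]  K=[0.8185]  nu=[6.2895]  x^+=[2.1684]  P^+=[0.1637]
step 2: x^-=[2.1901]  P^-=[0.4670]  S=[0.6670]  K=[0.7001]  nu=[-1.2101]  x^+=[1.3428]  P^+=[0.1400]

K[0,0] = 0.7001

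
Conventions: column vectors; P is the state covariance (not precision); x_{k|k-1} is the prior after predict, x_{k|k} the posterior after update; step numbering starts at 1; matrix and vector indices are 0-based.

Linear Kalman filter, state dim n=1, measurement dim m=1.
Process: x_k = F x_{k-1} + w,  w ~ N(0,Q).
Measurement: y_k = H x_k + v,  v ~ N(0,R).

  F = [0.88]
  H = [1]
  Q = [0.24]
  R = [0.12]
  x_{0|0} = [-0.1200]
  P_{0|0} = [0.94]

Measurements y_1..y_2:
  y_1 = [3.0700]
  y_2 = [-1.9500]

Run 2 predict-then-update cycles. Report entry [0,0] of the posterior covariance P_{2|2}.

P_post[0,0] = 0.0875

step 1: x^-=[-0.1056]  P^-=[0.9679]  S=[1.0879]  K=[0.8897]  nu=[3.1756]  x^+=[2.7197]  P^+=[0.1068]
step 2: x^-=[2.3934]  P^-=[0.3227]  S=[0.4427]  K=[0.7289]  nu=[-4.3434]  x^+=[-0.7726]  P^+=[0.0875]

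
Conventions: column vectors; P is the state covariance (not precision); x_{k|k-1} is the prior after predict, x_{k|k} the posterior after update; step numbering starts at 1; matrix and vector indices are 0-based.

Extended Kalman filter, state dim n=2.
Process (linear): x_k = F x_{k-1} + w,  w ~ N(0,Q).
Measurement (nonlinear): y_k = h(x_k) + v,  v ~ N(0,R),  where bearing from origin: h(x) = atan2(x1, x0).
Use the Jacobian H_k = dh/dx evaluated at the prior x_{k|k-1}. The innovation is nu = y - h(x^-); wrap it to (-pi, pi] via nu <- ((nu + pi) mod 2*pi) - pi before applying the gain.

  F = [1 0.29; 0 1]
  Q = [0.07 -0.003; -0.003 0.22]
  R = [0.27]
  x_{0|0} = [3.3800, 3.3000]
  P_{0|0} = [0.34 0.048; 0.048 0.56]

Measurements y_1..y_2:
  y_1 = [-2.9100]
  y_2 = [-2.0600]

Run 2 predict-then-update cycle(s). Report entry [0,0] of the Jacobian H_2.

H_jac[0,0] = -0.0912

step 1: x^-=[4.3370, 3.3000]  P^-=[0.4849 0.2074; 0.2074 0.7800]  H_jac=[-0.1111 0.1460]  S=[0.2859]  K=[-0.0825; 0.3178]  nu=[2.7227]  x^+=[4.1123, 4.1653]  P^+=[0.4830 0.2149; 0.2149 0.7511]
step 2: x^-=[5.3202, 4.1653]  P^-=[0.7408 0.4297; 0.4297 0.9711]  H_jac=[-0.0912 0.1165]  S=[0.2802]  K=[-0.0625; 0.2639]  nu=[-2.7242]  x^+=[5.4905, 3.4463]  P^+=[0.7397 0.4343; 0.4343 0.9516]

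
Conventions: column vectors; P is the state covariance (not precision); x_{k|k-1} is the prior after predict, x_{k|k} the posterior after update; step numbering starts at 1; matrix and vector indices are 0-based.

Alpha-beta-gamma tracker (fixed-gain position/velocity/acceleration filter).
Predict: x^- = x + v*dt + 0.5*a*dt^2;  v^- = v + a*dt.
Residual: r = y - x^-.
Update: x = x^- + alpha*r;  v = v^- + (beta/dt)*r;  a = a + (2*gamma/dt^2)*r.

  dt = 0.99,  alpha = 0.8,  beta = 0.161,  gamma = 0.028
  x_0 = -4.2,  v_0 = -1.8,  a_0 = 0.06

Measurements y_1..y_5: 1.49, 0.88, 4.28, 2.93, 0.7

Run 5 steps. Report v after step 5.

step 1: x_pred=-5.9526  r=7.4426  x^+=0.0015  v^+=-0.5302  a^+=0.4852
step 2: x_pred=-0.2857  r=1.1657  x^+=0.6469  v^+=0.1397  a^+=0.5519
step 3: x_pred=1.0556  r=3.2244  x^+=3.6351  v^+=1.2104  a^+=0.7361
step 4: x_pred=5.1942  r=-2.2642  x^+=3.3828  v^+=1.5709  a^+=0.6067
step 5: x_pred=5.2354  r=-4.5354  x^+=1.6071  v^+=1.4340  a^+=0.3476

v_post = 1.4340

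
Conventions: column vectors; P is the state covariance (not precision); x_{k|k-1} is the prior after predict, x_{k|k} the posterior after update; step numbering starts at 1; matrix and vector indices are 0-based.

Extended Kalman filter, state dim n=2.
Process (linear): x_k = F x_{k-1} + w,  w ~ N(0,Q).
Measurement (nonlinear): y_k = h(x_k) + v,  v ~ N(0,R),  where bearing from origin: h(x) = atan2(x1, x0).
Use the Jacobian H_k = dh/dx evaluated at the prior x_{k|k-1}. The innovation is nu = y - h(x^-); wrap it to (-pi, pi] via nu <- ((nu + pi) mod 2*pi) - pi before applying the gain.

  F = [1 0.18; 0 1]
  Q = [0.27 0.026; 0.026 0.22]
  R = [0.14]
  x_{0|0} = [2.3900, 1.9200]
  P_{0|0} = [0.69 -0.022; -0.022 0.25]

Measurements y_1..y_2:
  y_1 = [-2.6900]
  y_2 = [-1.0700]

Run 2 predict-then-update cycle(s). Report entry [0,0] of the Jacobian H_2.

step 1: x^-=[2.7356, 1.9200]  P^-=[0.9602 0.0490; 0.0490 0.4700]  H_jac=[-0.1719 0.2449]  S=[0.1924]  K=[-0.7953; 0.5544]  nu=[2.9812]  x^+=[0.3646, 3.5728]  P^+=[0.8385 0.1338; 0.1338 0.4109]
step 2: x^-=[1.0077, 3.5728]  P^-=[1.1700 0.2338; 0.2338 0.6309]  H_jac=[-0.2593 0.0731]  S=[0.2132]  K=[-1.3429; -0.0680]  nu=[-2.3659]  x^+=[4.1848, 3.7335]  P^+=[0.7856 0.2144; 0.2144 0.6299]

H_jac[0,0] = -0.2593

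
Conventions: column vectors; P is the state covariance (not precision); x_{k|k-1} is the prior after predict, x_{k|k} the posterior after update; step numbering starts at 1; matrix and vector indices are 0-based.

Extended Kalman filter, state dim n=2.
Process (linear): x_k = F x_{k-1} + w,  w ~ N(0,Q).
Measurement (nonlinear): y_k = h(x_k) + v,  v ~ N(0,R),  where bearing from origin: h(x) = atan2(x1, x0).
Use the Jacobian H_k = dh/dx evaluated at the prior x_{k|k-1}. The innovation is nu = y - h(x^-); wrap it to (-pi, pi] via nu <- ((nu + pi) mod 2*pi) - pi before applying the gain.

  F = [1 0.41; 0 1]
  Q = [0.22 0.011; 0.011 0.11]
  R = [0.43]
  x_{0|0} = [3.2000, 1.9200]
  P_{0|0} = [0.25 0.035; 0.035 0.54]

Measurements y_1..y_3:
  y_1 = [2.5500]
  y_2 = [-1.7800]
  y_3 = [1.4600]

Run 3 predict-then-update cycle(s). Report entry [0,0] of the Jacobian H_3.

H_jac[0,0] = -0.0536

step 1: x^-=[3.9872, 1.9200]  P^-=[0.5895 0.2674; 0.2674 0.6500]  H_jac=[-0.0980 0.2036]  S=[0.4519]  K=[-0.0074; 0.2348]  nu=[2.1012]  x^+=[3.9716, 2.4134]  P^+=[0.5894 0.2682; 0.2682 0.6251]
step 2: x^-=[4.9611, 2.4134]  P^-=[1.1344 0.5355; 0.5355 0.7351]  H_jac=[-0.0793 0.1630]  S=[0.4428]  K=[-0.0060; 0.1747]  nu=[-2.2328]  x^+=[4.9746, 2.0234]  P^+=[1.1344 0.5359; 0.5359 0.7216]
step 3: x^-=[5.8042, 2.0234]  P^-=[1.9152 0.8428; 0.8428 0.8316]  H_jac=[-0.0536 0.1536]  S=[0.4413]  K=[0.0610; 0.1872]  nu=[1.1246]  x^+=[5.8727, 2.2339]  P^+=[1.9135 0.8377; 0.8377 0.8161]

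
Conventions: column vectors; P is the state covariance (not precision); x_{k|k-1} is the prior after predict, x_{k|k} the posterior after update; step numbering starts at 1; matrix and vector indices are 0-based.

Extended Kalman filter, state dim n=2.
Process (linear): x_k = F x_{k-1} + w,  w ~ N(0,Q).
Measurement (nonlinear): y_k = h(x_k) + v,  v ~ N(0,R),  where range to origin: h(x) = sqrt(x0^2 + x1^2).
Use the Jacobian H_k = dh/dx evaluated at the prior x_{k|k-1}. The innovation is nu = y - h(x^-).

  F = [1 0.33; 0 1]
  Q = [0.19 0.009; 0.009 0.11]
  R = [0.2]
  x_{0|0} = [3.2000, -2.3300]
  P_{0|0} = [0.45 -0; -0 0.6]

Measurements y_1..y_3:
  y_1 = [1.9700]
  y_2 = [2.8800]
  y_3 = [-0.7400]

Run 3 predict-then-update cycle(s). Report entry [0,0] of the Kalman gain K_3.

K[0,0] = -0.5116

step 1: x^-=[2.4311, -2.3300]  P^-=[0.7053 0.2070; 0.2070 0.7100]  H_jac=[0.7220 -0.6919]  S=[0.7008]  K=[0.5223; -0.4878]  nu=[-1.3974]  x^+=[1.7013, -1.6484]  P^+=[0.5142 0.3855; 0.3855 0.5433]
step 2: x^-=[1.1573, -1.6484]  P^-=[1.0178 0.5738; 0.5738 0.6533]  H_jac=[0.5746 -0.8184]  S=[0.4339]  K=[0.2655; -0.4723]  nu=[0.8659]  x^+=[1.3873, -2.0573]  P^+=[0.9872 0.6282; 0.6282 0.5565]
step 3: x^-=[0.7083, -2.0573]  P^-=[1.6524 0.8209; 0.8209 0.6665]  H_jac=[0.3255 -0.9455]  S=[0.4656]  K=[-0.5116; -0.7795]  nu=[-2.9158]  x^+=[2.2000, 0.2155]  P^+=[1.5306 0.6352; 0.6352 0.3836]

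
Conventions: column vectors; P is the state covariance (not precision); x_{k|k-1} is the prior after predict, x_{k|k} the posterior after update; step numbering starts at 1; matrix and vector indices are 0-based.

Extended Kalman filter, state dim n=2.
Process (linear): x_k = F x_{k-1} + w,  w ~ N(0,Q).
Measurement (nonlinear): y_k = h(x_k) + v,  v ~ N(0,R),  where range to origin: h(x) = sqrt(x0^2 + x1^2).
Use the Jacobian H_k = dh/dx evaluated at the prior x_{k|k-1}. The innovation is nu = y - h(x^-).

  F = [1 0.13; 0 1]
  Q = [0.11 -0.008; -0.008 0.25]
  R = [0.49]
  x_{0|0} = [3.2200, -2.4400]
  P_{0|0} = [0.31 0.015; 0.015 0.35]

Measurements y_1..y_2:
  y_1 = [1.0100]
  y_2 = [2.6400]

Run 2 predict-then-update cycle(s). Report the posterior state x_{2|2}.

x_post = [1.9402, -1.5134]

step 1: x^-=[2.9028, -2.4400]  P^-=[0.4298 0.0525; 0.0525 0.6000]  H_jac=[0.7655 -0.6434]  S=[0.9386]  K=[0.3146; -0.3685]  nu=[-2.7821]  x^+=[2.0277, -1.4147]  P^+=[0.3369 0.1613; 0.1613 0.4725]
step 2: x^-=[1.8437, -1.4147]  P^-=[0.4969 0.2147; 0.2147 0.7225]  H_jac=[0.7934 -0.6088]  S=[0.8631]  K=[0.3053; -0.3122]  nu=[0.3160]  x^+=[1.9402, -1.5134]  P^+=[0.4164 0.2970; 0.2970 0.6384]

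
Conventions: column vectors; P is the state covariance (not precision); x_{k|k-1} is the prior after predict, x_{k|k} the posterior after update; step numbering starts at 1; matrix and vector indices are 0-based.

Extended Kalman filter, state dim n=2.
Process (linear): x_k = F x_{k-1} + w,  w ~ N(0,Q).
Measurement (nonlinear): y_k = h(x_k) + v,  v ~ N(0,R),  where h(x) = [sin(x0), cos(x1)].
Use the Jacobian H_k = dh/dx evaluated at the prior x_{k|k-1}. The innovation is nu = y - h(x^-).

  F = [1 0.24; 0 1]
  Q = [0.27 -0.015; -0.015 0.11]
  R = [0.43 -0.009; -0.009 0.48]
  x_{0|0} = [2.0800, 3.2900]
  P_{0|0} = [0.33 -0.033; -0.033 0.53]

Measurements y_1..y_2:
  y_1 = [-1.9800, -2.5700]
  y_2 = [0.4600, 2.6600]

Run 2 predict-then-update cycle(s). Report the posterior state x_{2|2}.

x_post = [5.4351, 3.3590]

step 1: x^-=[2.8696, 3.2900]  P^-=[0.6147 0.0792; 0.0792 0.6400]  H_jac=[-0.9632 0.0000; 0.0000 0.1479]  S=[1.0003 -0.0203; -0.0203 0.4940]  K=[-0.5919 -0.0006; -0.0724 0.1886]  nu=[-2.2487, -1.5810]  x^+=[4.2015, 3.1547]  P^+=[0.2642 0.0341; 0.0341 0.6166]
step 2: x^-=[4.9587, 3.1547]  P^-=[0.5861 0.1671; 0.1671 0.7266]  H_jac=[0.2438 0.0000; 0.0000 0.0131]  S=[0.4648 -0.0085; -0.0085 0.4801]  K=[0.3076 0.0100; 0.0880 0.0214]  nu=[1.4298, 3.6599]  x^+=[5.4351, 3.3590]  P^+=[0.5421 0.1545; 0.1545 0.7228]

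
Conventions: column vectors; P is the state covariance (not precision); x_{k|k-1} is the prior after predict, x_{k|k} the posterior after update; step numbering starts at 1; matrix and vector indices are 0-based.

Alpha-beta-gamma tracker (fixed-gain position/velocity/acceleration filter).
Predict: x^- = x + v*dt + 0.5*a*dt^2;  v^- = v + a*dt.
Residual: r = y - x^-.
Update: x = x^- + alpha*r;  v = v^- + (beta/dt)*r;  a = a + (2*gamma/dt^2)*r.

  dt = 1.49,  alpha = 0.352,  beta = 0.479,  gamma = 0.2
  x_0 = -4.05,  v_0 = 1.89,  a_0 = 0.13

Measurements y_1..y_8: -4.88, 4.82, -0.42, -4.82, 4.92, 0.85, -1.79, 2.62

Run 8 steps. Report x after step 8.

x_post = -0.1788

step 1: x_pred=-1.0896  r=-3.7904  x^+=-2.4238  v^+=0.8652  a^+=-0.5529
step 2: x_pred=-1.7485  r=6.5685  x^+=0.5636  v^+=2.1529  a^+=0.6305
step 3: x_pred=4.4714  r=-4.8914  x^+=2.7496  v^+=1.5199  a^+=-0.2508
step 4: x_pred=4.7360  r=-9.5560  x^+=1.3723  v^+=-1.9257  a^+=-1.9725
step 5: x_pred=-3.6866  r=8.6066  x^+=-0.6571  v^+=-2.0979  a^+=-0.4218
step 6: x_pred=-4.2512  r=5.1012  x^+=-2.4556  v^+=-1.0865  a^+=0.4973
step 7: x_pred=-3.5225  r=1.7325  x^+=-2.9126  v^+=0.2114  a^+=0.8094
step 8: x_pred=-1.6992  r=4.3192  x^+=-0.1788  v^+=2.8059  a^+=1.5876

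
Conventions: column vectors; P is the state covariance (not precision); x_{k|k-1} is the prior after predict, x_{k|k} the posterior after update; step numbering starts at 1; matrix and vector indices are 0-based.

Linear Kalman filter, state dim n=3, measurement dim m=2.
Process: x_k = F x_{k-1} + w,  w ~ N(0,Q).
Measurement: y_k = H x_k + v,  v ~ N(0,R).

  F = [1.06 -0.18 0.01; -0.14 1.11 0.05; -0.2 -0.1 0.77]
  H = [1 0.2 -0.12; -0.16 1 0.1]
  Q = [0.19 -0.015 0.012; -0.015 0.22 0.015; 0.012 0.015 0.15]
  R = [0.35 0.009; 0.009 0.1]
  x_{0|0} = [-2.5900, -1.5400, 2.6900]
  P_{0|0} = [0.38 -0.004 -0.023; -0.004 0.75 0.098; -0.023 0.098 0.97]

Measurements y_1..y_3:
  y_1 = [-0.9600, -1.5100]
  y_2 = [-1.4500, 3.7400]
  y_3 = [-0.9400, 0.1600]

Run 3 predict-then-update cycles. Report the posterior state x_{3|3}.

step 1: x^-=[-2.4413, -1.2123, 2.7433]  P^-=[0.6421 -0.2265 -0.0797; -0.2265 1.1664 0.0665; -0.0797 0.0665 0.7396]  S=[0.9747 -0.1048; -0.1048 1.3786]  K=[0.6007 -0.1990; 0.0938 0.8843; -0.1485 0.0999]  nu=[2.0530, -0.9626]  x^+=[-1.0166, -1.8711, 2.3424]  P^+=[0.2108 0.0148 0.0440; 0.0148 0.0971 -0.0544; 0.0440 -0.0544 0.7013]
step 2: x^-=[-0.7174, -1.8174, 2.1940]  P^-=[0.4255 -0.0453 0.0168; -0.0453 0.3342 -0.0174; 0.0168 -0.0174 0.5706]  S=[0.7757 -0.0392; -0.0392 0.4613]  K=[0.5242 -0.1976; 0.0679 0.7422; -0.0673 0.0744]  nu=[-0.1058, 5.2232]  x^+=[-1.8052, 2.0523, 2.5899]  P^+=[0.1862 0.0094 0.0530; 0.0094 0.0805 -0.0411; 0.0530 -0.0411 0.5642]
step 3: x^-=[-2.2570, 2.6603, 2.1500]  P^-=[0.3995 -0.0444 0.0266; -0.0444 0.3160 -0.0101; 0.0266 -0.0101 0.4831]  S=[0.7454 -0.0364; -0.0364 0.4424]  K=[0.5101 -0.1970; 0.0626 0.7332; -0.0413 0.0733]  nu=[1.0430, -3.0764]  x^+=[-1.1189, 0.4700, 1.8814]  P^+=[0.1810 0.0088 0.0503; 0.0088 0.0786 -0.0329; 0.0503 -0.0329 0.4793]

x_post = [-1.1189, 0.4700, 1.8814]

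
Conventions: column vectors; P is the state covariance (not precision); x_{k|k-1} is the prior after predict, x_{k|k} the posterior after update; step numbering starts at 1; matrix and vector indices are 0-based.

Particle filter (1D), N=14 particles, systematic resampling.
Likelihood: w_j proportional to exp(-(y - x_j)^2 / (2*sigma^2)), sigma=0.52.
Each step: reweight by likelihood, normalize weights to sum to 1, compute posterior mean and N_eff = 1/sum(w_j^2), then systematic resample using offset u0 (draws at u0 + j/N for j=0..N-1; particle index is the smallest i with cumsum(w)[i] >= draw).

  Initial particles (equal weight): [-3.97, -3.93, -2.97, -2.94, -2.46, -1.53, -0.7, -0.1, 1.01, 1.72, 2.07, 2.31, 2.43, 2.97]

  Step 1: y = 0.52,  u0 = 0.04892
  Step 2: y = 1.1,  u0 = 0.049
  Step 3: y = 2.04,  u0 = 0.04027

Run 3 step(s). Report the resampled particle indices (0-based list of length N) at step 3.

resampled_idx = [0, 2, 3, 4, 6, 7, 8, 10, 11, 12, 13, 13, 13, 13]

step 1: w=[0.0000, 0.0000, 0.0000, 0.0000, 0.0000, 0.0003, 0.0497, 0.3831, 0.5002, 0.0544, 0.0092, 0.0021, 0.0009, 0.0000]  mean=0.5513  Neff=2.4843  idx=[6, 7, 7, 7, 7, 7, 8, 8, 8, 8, 8, 8, 8, 9]
step 2: w=[0.0003, 0.0090, 0.0090, 0.0090, 0.0090, 0.0090, 0.1273, 0.1273, 0.1273, 0.1273, 0.1273, 0.1273, 0.1273, 0.0635]  mean=1.0045  Neff=8.4833  idx=[6, 6, 7, 7, 8, 8, 9, 9, 10, 11, 11, 12, 12, 13]
step 3: w=[0.0530, 0.0530, 0.0530, 0.0530, 0.0530, 0.0530, 0.0530, 0.0530, 0.0530, 0.0530, 0.0530, 0.0530, 0.0530, 0.3116]  mean=1.2312  Neff=7.4875  idx=[0, 2, 3, 4, 6, 7, 8, 10, 11, 12, 13, 13, 13, 13]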